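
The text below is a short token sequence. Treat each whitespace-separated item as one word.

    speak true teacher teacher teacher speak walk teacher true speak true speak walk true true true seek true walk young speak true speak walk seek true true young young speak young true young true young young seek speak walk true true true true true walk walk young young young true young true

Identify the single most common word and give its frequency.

"true", 19 times

Unigram frequencies (highest first):
  true: 19
  young: 11
  speak: 8
  walk: 7
  teacher: 4
  seek: 3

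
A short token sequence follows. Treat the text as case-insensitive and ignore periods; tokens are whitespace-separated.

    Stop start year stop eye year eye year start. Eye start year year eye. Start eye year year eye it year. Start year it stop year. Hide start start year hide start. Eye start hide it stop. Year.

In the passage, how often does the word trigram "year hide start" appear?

2

Scanning the 36 overlapping trigram windows for "year hide start":
  position 26–28: year hide start
  position 30–32: year hide start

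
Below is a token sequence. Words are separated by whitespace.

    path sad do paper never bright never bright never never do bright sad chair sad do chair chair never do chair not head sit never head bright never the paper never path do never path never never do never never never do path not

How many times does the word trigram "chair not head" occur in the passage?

Scanning the 42 overlapping trigram windows for "chair not head":
  position 21–23: chair not head

1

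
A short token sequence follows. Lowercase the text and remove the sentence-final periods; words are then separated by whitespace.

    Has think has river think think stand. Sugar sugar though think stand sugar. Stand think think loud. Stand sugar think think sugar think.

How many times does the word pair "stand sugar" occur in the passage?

Scanning the 22 overlapping bigram windows for "stand sugar":
  position 7–8: stand sugar
  position 12–13: stand sugar
  position 18–19: stand sugar

3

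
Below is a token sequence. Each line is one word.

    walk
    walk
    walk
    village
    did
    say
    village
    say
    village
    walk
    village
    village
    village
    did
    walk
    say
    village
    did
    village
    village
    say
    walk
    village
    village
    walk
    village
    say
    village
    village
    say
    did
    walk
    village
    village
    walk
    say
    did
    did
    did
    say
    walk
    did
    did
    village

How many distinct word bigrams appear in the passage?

44 tokens → 43 bigram windows in total.
Repeated bigrams (each contributes count−1 duplicates):
  village village: 6
  walk village: 5
  say village: 4
  village say: 4
  did did: 3
  village did: 3
  village walk: 3
  did say: 2
  … (6 more repeated)
28 duplicate windows → 43 − 28 = 15 distinct.

15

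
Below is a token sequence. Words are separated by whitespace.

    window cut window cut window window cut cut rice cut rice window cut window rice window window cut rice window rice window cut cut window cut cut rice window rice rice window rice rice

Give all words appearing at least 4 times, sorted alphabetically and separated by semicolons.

cut; rice; window

Unigram counts meeting the condition (at least 4 times):
  cut: 11
  rice: 10
  window: 13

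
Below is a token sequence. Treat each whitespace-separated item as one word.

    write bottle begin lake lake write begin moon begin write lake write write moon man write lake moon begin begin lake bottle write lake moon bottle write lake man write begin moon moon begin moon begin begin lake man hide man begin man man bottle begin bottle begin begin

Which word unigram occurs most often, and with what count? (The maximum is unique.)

"begin", 13 times

Unigram frequencies (highest first):
  begin: 13
  write: 9
  lake: 8
  moon: 7
  man: 6
  bottle: 5
  … (1 more, each ≤ 1)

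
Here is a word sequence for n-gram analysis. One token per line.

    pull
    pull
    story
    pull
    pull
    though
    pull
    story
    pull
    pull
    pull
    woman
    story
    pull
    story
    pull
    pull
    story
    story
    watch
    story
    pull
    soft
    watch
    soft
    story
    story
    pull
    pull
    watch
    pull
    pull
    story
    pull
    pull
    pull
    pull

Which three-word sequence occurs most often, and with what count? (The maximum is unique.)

"story pull pull", 5 times

Trigram frequencies (highest first):
  story pull pull: 5
  pull story pull: 4
  pull pull story: 3
  pull pull pull: 3
  pull pull though: 1
  pull though pull: 1
  … (18 more, each ≤ 1)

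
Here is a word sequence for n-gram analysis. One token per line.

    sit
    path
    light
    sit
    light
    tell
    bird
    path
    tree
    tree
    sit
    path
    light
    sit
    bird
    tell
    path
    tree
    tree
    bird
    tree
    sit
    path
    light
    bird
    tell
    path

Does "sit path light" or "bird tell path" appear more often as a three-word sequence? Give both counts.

"sit path light" (3 vs 2)

"sit path light": 3 occurrences
"bird tell path": 2 occurrences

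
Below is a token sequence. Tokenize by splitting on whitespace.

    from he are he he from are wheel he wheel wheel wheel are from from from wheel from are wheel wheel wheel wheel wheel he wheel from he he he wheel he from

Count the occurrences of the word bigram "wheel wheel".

6

Scanning the 32 overlapping bigram windows for "wheel wheel":
  position 10–11: wheel wheel
  position 11–12: wheel wheel
  position 20–21: wheel wheel
  position 21–22: wheel wheel
  position 22–23: wheel wheel
  position 23–24: wheel wheel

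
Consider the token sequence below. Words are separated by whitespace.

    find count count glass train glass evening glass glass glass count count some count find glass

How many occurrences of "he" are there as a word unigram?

0

Scanning the 16 tokens for "he":
  (none found)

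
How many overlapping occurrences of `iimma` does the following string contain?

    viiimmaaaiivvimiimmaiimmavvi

Sliding a length-5 window over the 28 characters (24 positions):
  position 3–7: iimma
  position 16–20: iimma
  position 21–25: iimma

3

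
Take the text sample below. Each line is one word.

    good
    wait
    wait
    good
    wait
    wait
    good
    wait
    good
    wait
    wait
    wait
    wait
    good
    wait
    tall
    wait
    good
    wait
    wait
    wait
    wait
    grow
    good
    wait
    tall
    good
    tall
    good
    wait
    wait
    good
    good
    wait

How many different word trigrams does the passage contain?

17

34 tokens → 32 trigram windows in total.
Repeated trigrams (each contributes count−1 duplicates):
  good wait wait: 5
  wait good wait: 5
  wait wait good: 4
  wait wait wait: 4
  good wait tall: 2
15 duplicate windows → 32 − 15 = 17 distinct.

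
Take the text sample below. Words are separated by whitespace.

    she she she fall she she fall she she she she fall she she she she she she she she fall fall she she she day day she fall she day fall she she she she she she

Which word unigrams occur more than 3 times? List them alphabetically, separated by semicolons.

fall; she

Unigram counts meeting the condition (more than 3 times):
  fall: 7
  she: 28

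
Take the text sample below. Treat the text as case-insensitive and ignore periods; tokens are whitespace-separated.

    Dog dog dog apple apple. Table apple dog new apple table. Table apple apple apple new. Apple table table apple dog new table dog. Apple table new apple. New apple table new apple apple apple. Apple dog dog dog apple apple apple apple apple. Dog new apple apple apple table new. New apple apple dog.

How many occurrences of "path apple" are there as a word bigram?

Scanning the 54 overlapping bigram windows for "path apple":
  (none found)

0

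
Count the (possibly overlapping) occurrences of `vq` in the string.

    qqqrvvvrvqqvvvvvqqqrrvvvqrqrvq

Sliding a length-2 window over the 30 characters (29 positions):
  position 9–10: vq
  position 16–17: vq
  position 24–25: vq
  position 29–30: vq

4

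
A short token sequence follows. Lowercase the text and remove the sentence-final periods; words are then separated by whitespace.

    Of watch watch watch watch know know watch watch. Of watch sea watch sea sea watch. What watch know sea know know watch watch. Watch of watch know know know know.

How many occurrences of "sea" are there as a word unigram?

4

Scanning the 31 tokens for "sea":
  position 12: sea
  position 14: sea
  position 15: sea
  position 20: sea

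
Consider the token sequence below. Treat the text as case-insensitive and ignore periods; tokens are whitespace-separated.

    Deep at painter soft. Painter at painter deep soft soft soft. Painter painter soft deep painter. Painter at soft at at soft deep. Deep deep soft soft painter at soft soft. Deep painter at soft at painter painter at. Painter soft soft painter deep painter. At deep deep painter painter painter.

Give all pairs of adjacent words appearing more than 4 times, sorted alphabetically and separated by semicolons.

Bigram counts meeting the condition (more than 4 times):
  painter at: 6
  painter painter: 5
  soft soft: 5

painter at; painter painter; soft soft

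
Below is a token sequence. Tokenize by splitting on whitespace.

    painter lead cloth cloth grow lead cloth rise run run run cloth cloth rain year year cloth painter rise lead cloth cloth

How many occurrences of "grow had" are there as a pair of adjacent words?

Scanning the 21 overlapping bigram windows for "grow had":
  (none found)

0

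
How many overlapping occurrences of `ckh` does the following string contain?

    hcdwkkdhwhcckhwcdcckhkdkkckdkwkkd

2

Sliding a length-3 window over the 33 characters (31 positions):
  position 12–14: ckh
  position 19–21: ckh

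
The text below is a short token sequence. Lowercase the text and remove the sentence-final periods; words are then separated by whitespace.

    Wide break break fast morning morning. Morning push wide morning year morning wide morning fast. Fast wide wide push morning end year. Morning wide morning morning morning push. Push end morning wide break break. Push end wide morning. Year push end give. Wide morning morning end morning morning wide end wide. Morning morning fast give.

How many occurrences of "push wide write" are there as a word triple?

0

Scanning the 53 overlapping trigram windows for "push wide write":
  (none found)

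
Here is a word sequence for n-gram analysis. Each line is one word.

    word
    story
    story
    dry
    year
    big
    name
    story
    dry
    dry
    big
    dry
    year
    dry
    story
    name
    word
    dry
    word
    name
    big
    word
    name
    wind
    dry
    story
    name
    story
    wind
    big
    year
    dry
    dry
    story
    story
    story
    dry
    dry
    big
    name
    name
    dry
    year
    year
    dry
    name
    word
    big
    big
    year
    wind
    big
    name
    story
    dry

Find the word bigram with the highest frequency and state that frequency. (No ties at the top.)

"story dry", 4 times

Bigram frequencies (highest first):
  story dry: 4
  story story: 3
  dry year: 3
  big name: 3
  name story: 3
  dry dry: 3
  … (25 more, each ≤ 3)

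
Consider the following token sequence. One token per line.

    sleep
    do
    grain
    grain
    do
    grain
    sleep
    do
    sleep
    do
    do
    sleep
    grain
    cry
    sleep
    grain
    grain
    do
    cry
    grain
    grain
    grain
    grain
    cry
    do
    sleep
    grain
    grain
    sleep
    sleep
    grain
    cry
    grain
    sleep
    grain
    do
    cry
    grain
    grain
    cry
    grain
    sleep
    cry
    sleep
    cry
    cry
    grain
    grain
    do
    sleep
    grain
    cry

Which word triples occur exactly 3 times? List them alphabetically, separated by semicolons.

Trigram counts meeting the condition (exactly 3 times):
  cry grain grain: 3
  do sleep grain: 3
  grain grain do: 3
  sleep grain cry: 3

cry grain grain; do sleep grain; grain grain do; sleep grain cry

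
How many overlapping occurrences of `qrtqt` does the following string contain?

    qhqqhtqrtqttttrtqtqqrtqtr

2

Sliding a length-5 window over the 25 characters (21 positions):
  position 7–11: qrtqt
  position 20–24: qrtqt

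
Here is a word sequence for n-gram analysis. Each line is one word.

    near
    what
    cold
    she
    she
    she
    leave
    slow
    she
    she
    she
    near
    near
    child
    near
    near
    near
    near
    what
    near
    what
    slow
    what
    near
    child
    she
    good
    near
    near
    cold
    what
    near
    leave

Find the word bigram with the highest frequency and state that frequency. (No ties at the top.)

Bigram frequencies (highest first):
  near near: 5
  she she: 4
  near what: 3
  what near: 3
  near child: 2
  what cold: 1
  … (14 more, each ≤ 1)

"near near", 5 times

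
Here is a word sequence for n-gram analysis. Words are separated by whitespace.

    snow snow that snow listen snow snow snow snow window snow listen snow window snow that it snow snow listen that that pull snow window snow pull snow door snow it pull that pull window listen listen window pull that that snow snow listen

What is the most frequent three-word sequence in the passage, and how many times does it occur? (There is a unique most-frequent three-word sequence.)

"snow window snow", 3 times

Trigram frequencies (highest first):
  snow window snow: 3
  snow listen snow: 2
  snow snow snow: 2
  snow snow listen: 2
  snow snow that: 1
  snow that snow: 1
  … (31 more, each ≤ 1)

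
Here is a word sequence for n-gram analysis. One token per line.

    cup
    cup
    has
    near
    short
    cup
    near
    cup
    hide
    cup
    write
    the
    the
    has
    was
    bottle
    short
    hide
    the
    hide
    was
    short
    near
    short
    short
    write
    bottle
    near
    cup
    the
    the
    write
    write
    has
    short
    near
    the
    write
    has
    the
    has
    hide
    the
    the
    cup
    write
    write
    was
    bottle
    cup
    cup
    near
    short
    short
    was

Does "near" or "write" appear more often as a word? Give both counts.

"near": 6 occurrences
"write": 7 occurrences

"write" (7 vs 6)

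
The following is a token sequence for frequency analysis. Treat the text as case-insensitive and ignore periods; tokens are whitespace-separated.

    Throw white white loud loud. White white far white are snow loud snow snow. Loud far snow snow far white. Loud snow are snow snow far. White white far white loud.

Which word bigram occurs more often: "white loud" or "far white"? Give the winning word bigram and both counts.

"white loud": 3 occurrences
"far white": 4 occurrences

"far white" (4 vs 3)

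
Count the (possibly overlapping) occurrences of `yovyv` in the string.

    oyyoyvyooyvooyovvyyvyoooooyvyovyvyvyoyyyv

Sliding a length-5 window over the 41 characters (37 positions):
  position 29–33: yovyv

1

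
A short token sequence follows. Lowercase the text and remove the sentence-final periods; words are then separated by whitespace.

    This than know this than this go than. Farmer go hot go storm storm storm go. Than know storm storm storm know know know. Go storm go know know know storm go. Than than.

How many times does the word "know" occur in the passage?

Scanning the 34 tokens for "know":
  position 3: know
  position 18: know
  position 22: know
  position 23: know
  position 24: know
  position 28: know
  position 29: know
  position 30: know

8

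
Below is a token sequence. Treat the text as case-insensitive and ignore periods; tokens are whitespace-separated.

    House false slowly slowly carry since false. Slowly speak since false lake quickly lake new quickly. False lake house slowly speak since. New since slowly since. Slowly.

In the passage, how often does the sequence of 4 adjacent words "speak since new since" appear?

1

Scanning the 24 overlapping 4-gram windows for "speak since new since":
  position 21–24: speak since new since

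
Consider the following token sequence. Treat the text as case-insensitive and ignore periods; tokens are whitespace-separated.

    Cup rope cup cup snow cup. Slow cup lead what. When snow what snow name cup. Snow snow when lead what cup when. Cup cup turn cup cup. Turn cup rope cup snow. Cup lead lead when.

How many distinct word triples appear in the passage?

31

37 tokens → 35 trigram windows in total.
Repeated trigrams (each contributes count−1 duplicates):
  cup cup turn: 2
  cup rope cup: 2
  cup snow cup: 2
  cup turn cup: 2
4 duplicate windows → 35 − 4 = 31 distinct.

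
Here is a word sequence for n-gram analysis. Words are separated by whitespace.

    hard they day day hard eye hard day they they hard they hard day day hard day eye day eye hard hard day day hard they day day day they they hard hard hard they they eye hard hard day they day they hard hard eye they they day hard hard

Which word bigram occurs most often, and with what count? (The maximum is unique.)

"hard hard", 6 times

Bigram frequencies (highest first):
  hard hard: 6
  day day: 5
  hard day: 5
  hard they: 4
  they day: 4
  day hard: 4
  … (9 more, each ≤ 4)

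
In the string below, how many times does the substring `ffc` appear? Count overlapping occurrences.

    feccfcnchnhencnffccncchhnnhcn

Sliding a length-3 window over the 29 characters (27 positions):
  position 16–18: ffc

1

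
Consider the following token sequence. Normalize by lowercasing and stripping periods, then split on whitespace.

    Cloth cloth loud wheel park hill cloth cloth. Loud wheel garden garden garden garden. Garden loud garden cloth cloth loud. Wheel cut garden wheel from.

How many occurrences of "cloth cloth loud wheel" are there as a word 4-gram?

Scanning the 22 overlapping 4-gram windows for "cloth cloth loud wheel":
  position 1–4: cloth cloth loud wheel
  position 7–10: cloth cloth loud wheel
  position 18–21: cloth cloth loud wheel

3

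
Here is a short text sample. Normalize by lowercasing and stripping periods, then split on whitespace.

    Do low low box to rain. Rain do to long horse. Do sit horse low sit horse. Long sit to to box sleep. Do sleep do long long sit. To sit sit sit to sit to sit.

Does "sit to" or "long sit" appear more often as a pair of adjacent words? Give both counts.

"sit to" (4 vs 2)

"sit to": 4 occurrences
"long sit": 2 occurrences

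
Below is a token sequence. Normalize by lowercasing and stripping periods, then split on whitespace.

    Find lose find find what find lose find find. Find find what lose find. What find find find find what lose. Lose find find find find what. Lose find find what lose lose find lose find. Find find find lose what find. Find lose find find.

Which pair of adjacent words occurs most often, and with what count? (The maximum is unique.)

"find find", 16 times

Bigram frequencies (highest first):
  find find: 16
  lose find: 8
  find what: 6
  find lose: 5
  what lose: 4
  what find: 3
  … (2 more, each ≤ 2)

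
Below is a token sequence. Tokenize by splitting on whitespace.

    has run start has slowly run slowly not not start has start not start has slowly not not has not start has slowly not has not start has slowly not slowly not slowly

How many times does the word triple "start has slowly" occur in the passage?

Scanning the 31 overlapping trigram windows for "start has slowly":
  position 3–5: start has slowly
  position 14–16: start has slowly
  position 21–23: start has slowly
  position 27–29: start has slowly

4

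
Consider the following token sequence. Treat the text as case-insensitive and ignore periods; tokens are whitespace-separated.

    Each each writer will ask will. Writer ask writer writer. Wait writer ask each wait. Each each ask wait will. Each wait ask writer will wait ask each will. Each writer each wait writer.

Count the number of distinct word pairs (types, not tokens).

34 tokens → 33 bigram windows in total.
Repeated bigrams (each contributes count−1 duplicates):
  each wait: 3
  ask each: 2
  ask writer: 2
  each each: 2
  each writer: 2
  wait ask: 2
  wait writer: 2
  will each: 2
  … (2 more repeated)
11 duplicate windows → 33 − 11 = 22 distinct.

22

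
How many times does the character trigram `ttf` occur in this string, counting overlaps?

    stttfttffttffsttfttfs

5

Sliding a length-3 window over the 21 characters (19 positions):
  position 3–5: ttf
  position 6–8: ttf
  position 10–12: ttf
  position 15–17: ttf
  position 18–20: ttf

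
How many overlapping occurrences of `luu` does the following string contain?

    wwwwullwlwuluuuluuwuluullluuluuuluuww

Sliding a length-3 window over the 37 characters (35 positions):
  position 12–14: luu
  position 16–18: luu
  position 21–23: luu
  position 26–28: luu
  position 29–31: luu
  position 33–35: luu

6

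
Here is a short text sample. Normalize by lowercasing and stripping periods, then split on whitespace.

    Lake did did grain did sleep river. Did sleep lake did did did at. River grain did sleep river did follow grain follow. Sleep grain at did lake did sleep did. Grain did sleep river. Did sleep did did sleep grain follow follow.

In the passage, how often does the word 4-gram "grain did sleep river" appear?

3

Scanning the 40 overlapping 4-gram windows for "grain did sleep river":
  position 4–7: grain did sleep river
  position 16–19: grain did sleep river
  position 32–35: grain did sleep river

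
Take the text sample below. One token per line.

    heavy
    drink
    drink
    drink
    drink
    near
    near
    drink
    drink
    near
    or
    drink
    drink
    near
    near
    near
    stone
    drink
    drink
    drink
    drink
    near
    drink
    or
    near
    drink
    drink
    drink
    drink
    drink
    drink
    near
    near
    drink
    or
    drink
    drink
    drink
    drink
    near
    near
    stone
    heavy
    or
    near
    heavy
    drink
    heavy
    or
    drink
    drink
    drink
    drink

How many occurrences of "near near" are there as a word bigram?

5

Scanning the 52 overlapping bigram windows for "near near":
  position 6–7: near near
  position 14–15: near near
  position 15–16: near near
  position 32–33: near near
  position 40–41: near near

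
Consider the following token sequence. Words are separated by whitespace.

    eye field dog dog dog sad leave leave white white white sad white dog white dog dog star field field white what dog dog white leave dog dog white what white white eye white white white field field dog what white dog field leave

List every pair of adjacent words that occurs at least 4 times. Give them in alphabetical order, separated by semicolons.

dog dog; white white

Bigram counts meeting the condition (at least 4 times):
  dog dog: 5
  white white: 5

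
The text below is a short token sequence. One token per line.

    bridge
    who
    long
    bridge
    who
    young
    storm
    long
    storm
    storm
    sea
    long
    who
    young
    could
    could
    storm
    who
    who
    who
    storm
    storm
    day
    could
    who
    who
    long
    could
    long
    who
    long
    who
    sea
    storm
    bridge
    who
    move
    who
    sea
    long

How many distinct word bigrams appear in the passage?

40 tokens → 39 bigram windows in total.
Repeated bigrams (each contributes count−1 duplicates):
  bridge who: 3
  long who: 3
  who long: 3
  who who: 3
  sea long: 2
  storm storm: 2
  who sea: 2
  who young: 2
12 duplicate windows → 39 − 12 = 27 distinct.

27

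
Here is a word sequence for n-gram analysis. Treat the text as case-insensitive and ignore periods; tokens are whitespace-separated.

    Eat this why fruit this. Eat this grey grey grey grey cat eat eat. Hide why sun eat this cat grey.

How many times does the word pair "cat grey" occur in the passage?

1

Scanning the 20 overlapping bigram windows for "cat grey":
  position 20–21: cat grey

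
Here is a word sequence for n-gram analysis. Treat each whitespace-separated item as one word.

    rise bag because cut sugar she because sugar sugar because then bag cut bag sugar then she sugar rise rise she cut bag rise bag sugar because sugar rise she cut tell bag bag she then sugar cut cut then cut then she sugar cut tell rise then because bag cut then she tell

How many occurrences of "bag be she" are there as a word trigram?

Scanning the 52 overlapping trigram windows for "bag be she":
  (none found)

0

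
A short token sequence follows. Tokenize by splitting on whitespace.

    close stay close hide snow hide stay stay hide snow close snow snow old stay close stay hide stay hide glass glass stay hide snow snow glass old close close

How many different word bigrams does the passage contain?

20

30 tokens → 29 bigram windows in total.
Repeated bigrams (each contributes count−1 duplicates):
  stay hide: 4
  hide snow: 3
  close stay: 2
  hide stay: 2
  snow snow: 2
  stay close: 2
9 duplicate windows → 29 − 9 = 20 distinct.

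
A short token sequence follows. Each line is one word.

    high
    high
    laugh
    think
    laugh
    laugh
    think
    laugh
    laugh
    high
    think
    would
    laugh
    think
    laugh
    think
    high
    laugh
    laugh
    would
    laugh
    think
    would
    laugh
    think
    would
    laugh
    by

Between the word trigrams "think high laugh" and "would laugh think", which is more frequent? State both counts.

"would laugh think" (3 vs 1)

"think high laugh": 1 occurrence
"would laugh think": 3 occurrences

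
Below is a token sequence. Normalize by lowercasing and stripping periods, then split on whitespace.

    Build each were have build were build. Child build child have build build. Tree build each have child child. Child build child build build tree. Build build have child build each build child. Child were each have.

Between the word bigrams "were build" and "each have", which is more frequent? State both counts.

"each have" (2 vs 1)

"were build": 1 occurrence
"each have": 2 occurrences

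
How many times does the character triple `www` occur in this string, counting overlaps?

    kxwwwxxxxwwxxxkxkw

Sliding a length-3 window over the 18 characters (16 positions):
  position 3–5: www

1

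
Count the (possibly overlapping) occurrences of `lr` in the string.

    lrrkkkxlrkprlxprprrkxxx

Sliding a length-2 window over the 23 characters (22 positions):
  position 1–2: lr
  position 8–9: lr

2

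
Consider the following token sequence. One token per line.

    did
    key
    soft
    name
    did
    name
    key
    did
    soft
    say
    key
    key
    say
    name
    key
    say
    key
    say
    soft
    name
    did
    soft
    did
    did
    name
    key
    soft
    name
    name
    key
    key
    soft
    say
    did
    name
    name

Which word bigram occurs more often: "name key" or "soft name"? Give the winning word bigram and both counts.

"name key": 4 occurrences
"soft name": 3 occurrences

"name key" (4 vs 3)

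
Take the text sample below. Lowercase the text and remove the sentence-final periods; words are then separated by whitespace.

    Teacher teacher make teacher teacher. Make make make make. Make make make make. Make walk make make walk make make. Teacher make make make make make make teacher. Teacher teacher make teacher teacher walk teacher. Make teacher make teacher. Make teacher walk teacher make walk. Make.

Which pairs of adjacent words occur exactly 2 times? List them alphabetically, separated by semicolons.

Bigram counts meeting the condition (exactly 2 times):
  teacher walk: 2
  walk teacher: 2

teacher walk; walk teacher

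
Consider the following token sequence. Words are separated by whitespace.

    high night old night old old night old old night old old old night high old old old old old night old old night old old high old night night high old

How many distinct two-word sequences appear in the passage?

32 tokens → 31 bigram windows in total.
Repeated bigrams (each contributes count−1 duplicates):
  old old: 10
  old night: 7
  night old: 6
  high old: 3
  night high: 2
23 duplicate windows → 31 − 23 = 8 distinct.

8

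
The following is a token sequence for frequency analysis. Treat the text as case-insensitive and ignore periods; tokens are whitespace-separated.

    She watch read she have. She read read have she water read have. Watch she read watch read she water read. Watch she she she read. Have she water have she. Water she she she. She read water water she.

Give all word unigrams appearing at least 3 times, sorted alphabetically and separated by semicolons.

Unigram counts meeting the condition (at least 3 times):
  have: 5
  read: 9
  she: 16
  watch: 4
  water: 6

have; read; she; watch; water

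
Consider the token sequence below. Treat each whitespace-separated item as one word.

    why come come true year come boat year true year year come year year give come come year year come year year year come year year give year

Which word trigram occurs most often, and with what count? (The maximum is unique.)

Trigram frequencies (highest first):
  come year year: 4
  year year come: 3
  year come year: 3
  year year give: 2
  why come come: 1
  come come true: 1
  … (12 more, each ≤ 1)

"come year year", 4 times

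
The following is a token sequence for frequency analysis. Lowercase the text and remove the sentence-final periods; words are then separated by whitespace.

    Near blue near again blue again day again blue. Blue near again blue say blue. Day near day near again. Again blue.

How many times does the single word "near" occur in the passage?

5

Scanning the 22 tokens for "near":
  position 1: near
  position 3: near
  position 11: near
  position 17: near
  position 19: near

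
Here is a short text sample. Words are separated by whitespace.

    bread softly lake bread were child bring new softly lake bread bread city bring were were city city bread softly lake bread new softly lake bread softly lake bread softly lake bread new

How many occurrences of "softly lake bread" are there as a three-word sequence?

6

Scanning the 31 overlapping trigram windows for "softly lake bread":
  position 2–4: softly lake bread
  position 9–11: softly lake bread
  position 20–22: softly lake bread
  position 24–26: softly lake bread
  position 27–29: softly lake bread
  position 30–32: softly lake bread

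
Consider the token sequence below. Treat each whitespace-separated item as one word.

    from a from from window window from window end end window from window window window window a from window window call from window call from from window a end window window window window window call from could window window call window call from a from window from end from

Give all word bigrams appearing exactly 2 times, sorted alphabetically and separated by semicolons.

end window; from a; from from; window a

Bigram counts meeting the condition (exactly 2 times):
  end window: 2
  from a: 2
  from from: 2
  window a: 2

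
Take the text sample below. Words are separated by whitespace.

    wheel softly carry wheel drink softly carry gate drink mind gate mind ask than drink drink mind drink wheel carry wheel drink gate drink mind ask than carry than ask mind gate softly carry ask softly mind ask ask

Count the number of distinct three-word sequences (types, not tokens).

34

39 tokens → 37 trigram windows in total.
Repeated trigrams (each contributes count−1 duplicates):
  carry wheel drink: 2
  gate drink mind: 2
  mind ask than: 2
3 duplicate windows → 37 − 3 = 34 distinct.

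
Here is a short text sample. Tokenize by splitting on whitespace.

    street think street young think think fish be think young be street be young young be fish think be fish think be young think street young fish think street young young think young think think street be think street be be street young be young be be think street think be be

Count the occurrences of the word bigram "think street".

6

Scanning the 51 overlapping bigram windows for "think street":
  position 2–3: think street
  position 24–25: think street
  position 28–29: think street
  position 35–36: think street
  position 38–39: think street
  position 48–49: think street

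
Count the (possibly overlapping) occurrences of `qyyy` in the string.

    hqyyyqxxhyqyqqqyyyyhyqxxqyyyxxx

Sliding a length-4 window over the 31 characters (28 positions):
  position 2–5: qyyy
  position 15–18: qyyy
  position 25–28: qyyy

3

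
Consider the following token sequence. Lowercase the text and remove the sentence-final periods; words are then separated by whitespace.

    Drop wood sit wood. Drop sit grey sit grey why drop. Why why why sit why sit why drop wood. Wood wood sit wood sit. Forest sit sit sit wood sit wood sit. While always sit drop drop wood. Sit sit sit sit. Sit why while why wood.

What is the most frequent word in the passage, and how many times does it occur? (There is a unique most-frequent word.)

"sit", 18 times

Unigram frequencies (highest first):
  sit: 18
  wood: 10
  why: 8
  drop: 6
  grey: 2
  while: 2
  … (2 more, each ≤ 1)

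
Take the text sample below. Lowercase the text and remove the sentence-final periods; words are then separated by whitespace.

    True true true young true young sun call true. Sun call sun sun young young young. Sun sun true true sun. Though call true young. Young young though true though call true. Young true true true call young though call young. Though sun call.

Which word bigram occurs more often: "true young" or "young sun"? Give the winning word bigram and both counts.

"true young" (4 vs 2)

"true young": 4 occurrences
"young sun": 2 occurrences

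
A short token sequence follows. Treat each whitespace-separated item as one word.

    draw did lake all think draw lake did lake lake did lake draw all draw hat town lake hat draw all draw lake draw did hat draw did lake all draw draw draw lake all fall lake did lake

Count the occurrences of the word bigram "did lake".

5

Scanning the 38 overlapping bigram windows for "did lake":
  position 2–3: did lake
  position 8–9: did lake
  position 11–12: did lake
  position 28–29: did lake
  position 38–39: did lake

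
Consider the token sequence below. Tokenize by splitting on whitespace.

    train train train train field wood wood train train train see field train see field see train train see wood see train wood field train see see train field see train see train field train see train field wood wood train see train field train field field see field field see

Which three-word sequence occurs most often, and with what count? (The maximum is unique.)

Trigram frequencies (highest first):
  see train field: 4
  train train train: 3
  field train see: 3
  train see train: 3
  train field wood: 2
  field wood wood: 2
  … (26 more, each ≤ 2)

"see train field", 4 times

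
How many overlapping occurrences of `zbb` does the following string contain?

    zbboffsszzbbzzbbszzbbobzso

4

Sliding a length-3 window over the 26 characters (24 positions):
  position 1–3: zbb
  position 10–12: zbb
  position 14–16: zbb
  position 19–21: zbb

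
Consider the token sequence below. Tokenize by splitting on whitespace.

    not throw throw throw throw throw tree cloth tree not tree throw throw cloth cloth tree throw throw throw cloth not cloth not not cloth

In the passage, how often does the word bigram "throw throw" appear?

Scanning the 24 overlapping bigram windows for "throw throw":
  position 2–3: throw throw
  position 3–4: throw throw
  position 4–5: throw throw
  position 5–6: throw throw
  position 12–13: throw throw
  position 17–18: throw throw
  position 18–19: throw throw

7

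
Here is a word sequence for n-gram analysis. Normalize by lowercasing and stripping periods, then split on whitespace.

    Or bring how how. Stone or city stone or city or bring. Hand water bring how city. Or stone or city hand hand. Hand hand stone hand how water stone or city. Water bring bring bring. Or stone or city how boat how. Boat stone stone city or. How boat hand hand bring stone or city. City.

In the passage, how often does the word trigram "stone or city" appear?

6

Scanning the 55 overlapping trigram windows for "stone or city":
  position 5–7: stone or city
  position 8–10: stone or city
  position 19–21: stone or city
  position 30–32: stone or city
  position 38–40: stone or city
  position 54–56: stone or city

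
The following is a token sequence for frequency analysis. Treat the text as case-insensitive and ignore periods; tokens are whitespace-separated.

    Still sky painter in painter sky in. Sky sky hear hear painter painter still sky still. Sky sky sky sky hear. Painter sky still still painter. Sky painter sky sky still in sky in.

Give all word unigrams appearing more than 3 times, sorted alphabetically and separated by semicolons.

Unigram counts meeting the condition (more than 3 times):
  in: 4
  painter: 7
  sky: 14
  still: 6

in; painter; sky; still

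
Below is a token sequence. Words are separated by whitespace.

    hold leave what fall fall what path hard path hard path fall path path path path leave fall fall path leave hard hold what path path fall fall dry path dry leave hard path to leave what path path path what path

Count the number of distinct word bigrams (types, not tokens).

42 tokens → 41 bigram windows in total.
Repeated bigrams (each contributes count−1 duplicates):
  path path: 6
  what path: 4
  fall fall: 3
  hard path: 3
  fall path: 2
  leave hard: 2
  leave what: 2
  path fall: 2
  … (2 more repeated)
18 duplicate windows → 41 − 18 = 23 distinct.

23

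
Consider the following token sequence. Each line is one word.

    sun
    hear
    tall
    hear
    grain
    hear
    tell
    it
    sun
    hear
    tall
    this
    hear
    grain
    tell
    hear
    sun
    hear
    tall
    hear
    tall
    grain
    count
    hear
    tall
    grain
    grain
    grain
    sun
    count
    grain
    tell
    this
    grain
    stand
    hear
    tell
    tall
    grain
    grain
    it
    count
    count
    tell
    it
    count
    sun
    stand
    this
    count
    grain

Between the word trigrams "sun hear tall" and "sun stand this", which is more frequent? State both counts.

"sun hear tall": 3 occurrences
"sun stand this": 1 occurrence

"sun hear tall" (3 vs 1)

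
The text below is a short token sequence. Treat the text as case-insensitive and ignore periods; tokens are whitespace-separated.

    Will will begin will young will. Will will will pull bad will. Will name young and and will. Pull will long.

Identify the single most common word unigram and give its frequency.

Unigram frequencies (highest first):
  will: 11
  young: 2
  pull: 2
  and: 2
  begin: 1
  bad: 1
  … (2 more, each ≤ 1)

"will", 11 times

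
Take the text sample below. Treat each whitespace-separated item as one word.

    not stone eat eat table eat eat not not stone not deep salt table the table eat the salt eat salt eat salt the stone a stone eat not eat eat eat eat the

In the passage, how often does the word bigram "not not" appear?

1

Scanning the 33 overlapping bigram windows for "not not":
  position 8–9: not not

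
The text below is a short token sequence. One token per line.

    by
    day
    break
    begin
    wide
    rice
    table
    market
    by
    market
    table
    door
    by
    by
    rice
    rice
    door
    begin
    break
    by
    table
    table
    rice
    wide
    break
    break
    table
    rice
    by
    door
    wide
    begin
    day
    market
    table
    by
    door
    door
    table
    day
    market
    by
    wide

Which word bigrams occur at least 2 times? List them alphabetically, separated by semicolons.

Bigram counts meeting the condition (at least 2 times):
  by door: 2
  day market: 2
  market by: 2
  market table: 2
  table rice: 2

by door; day market; market by; market table; table rice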